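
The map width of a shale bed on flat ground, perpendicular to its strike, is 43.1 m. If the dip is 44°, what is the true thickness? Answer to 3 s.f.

29.9 m

True thickness t = w · sin(dip) = 43.1 × sin 44°
t = 43.1 × 0.6947 = 29.940 m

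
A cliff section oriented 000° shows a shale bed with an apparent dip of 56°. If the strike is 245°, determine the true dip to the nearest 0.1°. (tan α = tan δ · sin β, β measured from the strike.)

β = acute angle between strike 245° and section 000° = 65°.
tan δ = tan α / sin β = tan 56° / sin 65° = 1.4826 / 0.9063 = 1.6358
true dip = arctan 1.6358 = 58.56°

58.6°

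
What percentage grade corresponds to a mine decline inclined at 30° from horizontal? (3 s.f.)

57.7%

grade % = 100 × tan 30° = 100 × 0.5774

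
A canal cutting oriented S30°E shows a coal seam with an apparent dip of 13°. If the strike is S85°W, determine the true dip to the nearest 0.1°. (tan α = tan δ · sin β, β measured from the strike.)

14.3°

β = acute angle between strike S85°W and section S30°E = 65°.
tan(true dip) = tan 13° / sin 65° = 0.2547
true dip = arctan 0.2547 = 14.29°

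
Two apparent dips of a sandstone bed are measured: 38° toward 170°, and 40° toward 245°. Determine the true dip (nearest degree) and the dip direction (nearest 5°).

The two traces are lines in the plane: v₁ = (sin 170°·cos 38°, cos 170°·cos 38°, −sin 38°), v₂ = (sin 245°·cos 40°, cos 245°·cos 40°, −sin 40°).
n = v₁ × v₂ = (-0.300, -0.515, 0.583) (taken with n_z > 0).
tan δ = √(n_x²+n_y²)/n_z = 0.596/0.583, so δ = 45.6°.
Dip direction = azimuth of (n_x, n_y) = atan2(-0.300, -0.515) = 210°.

true dip 46°, dip direction 210°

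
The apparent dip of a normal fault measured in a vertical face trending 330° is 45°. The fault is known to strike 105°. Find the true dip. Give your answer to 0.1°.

54.7°

The section is 45° from the strike.
tan(true dip) = tan 45° / sin 45° = 1.4142
true dip = arctan 1.4142 = 54.74°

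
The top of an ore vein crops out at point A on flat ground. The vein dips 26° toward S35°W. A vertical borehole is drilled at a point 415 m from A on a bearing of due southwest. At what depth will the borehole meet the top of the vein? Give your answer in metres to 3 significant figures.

199 m

The hole lies 10° from the dip direction, so the down-dip offset is 415 × cos 10° = 408.70 m.
Depth = down-dip offset × tan(dip) = 408.70 × tan 26° = 408.70 × 0.4877
Depth = 199.33 m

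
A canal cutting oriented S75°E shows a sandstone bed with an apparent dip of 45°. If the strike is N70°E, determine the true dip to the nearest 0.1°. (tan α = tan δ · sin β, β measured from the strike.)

The section is 35° from the strike.
tan(true dip) = tan 45° / sin 35° = 1.7434
δ = arctan(1.7434) = 60.16°

60.2°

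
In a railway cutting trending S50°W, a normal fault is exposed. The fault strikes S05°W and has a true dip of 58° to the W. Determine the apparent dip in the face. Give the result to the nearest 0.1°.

Angle between strike (S05°W) and section (S50°W): β = 45°.
tan(apparent dip) = tan 58° · sin 45° = 1.1316
α = arctan(1.1316) = 48.53°

48.5°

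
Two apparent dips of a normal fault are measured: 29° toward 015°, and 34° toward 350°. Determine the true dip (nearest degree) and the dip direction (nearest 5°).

Represent each trace as a vector plunging at its apparent dip toward its trend (east-north-up frame): v₁ = (0.226, 0.845, -0.485), v₂ = (-0.144, 0.816, -0.559).
The plane normal is n = v₁ × v₂ ∝ (-0.077, 0.196, 0.306).
Dip δ = arctan(|n_h|/n_z) = arctan(0.211/0.306) = 34.5°.
Dip direction = azimuth of (n_x, n_y) = atan2(-0.077, 0.196) = 339°.

true dip 35°, dip direction 340°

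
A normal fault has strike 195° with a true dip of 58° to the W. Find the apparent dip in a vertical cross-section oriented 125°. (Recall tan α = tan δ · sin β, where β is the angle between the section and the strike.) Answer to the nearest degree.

The section lies 70° from the strike.
tan(apparent dip) = tan 58° · sin 70° = 1.5038
α = arctan(1.5038) = 56.38°

56°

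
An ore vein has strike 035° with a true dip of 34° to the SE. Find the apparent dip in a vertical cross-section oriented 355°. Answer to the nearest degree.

23°

The strike is 035° and the section trends 355°; the acute angle between them is β = 40°.
tan α = tan 34° × sin 40° = 0.6745 × 0.6428 = 0.4336
apparent dip = arctan 0.4336 = 23.44°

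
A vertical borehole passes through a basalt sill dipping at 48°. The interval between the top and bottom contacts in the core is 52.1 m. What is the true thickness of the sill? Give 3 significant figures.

34.9 m

True thickness t = h · cos(dip) = 52.1 × cos 48°
t = 52.1 × 0.6691 = 34.862 m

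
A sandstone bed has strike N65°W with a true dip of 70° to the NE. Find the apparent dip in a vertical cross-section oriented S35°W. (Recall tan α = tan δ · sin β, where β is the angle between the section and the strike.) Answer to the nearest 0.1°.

69.7°

The section lies 80° from the strike.
tan(apparent dip) = tan 70° · sin 80° = 2.7057
α = arctan(2.7057) = 69.72°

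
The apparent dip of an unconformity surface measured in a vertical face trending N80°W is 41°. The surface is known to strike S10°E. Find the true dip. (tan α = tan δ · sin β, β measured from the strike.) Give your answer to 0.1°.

42.8°

β = acute angle between strike S10°E and section N80°W = 70°.
tan δ = tan α / sin β = tan 41° / sin 70° = 0.8693 / 0.9397 = 0.9251
true dip = arctan 0.9251 = 42.77°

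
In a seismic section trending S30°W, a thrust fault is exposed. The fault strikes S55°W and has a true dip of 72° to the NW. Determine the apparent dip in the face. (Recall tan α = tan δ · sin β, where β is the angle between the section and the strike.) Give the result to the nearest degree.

52°

The section lies 25° from the strike.
tan(apparent dip) = tan 72° · sin 25° = 1.3007
α = arctan(1.3007) = 52.45°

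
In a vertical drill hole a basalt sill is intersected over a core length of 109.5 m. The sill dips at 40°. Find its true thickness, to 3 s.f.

83.9 m

True thickness t = h · cos(dip) = 109.5 × cos 40°
t = 109.5 × 0.7660 = 83.882 m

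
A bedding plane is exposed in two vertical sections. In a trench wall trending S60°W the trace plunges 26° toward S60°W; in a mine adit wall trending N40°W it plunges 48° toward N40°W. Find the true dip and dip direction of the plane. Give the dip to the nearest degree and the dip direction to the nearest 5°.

Represent each trace as a vector plunging at its apparent dip toward its trend (east-north-up frame): v₁ = (-0.778, -0.449, -0.438), v₂ = (-0.430, 0.513, -0.743).
Cross product v₁ × v₂ gives the pole to the plane: n ∝ (-0.559, 0.390, 0.592).
tan δ = √(n_x²+n_y²)/n_z = 0.681/0.592, so δ = 49.0°.
Dip direction = azimuth of (n_x, n_y) = atan2(-0.559, 0.390) = 305°.

true dip 49°, dip direction 305°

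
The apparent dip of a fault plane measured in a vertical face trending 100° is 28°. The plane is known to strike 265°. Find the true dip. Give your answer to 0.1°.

64.0°

The section is 15° from the strike.
tan δ = tan α / sin β = tan 28° / sin 15° = 0.5317 / 0.2588 = 2.0544
δ = arctan(2.0544) = 64.04°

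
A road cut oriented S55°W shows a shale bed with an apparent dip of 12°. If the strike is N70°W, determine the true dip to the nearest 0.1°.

The section is 55° from the strike.
tan(true dip) = tan 12° / sin 55° = 0.2595
δ = arctan(0.2595) = 14.55°

14.5°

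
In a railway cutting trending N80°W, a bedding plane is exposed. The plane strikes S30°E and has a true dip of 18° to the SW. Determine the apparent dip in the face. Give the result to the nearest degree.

Angle between strike (S30°E) and section (N80°W): β = 50°.
tan(apparent dip) = tan 18° · sin 50° = 0.2489
apparent dip = arctan 0.2489 = 13.98°

14°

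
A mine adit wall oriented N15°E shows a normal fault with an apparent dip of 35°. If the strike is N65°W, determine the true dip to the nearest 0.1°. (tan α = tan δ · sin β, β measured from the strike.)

35.4°

The section is 80° from the strike.
tan δ = tan α / sin β = tan 35° / sin 80° = 0.7002 / 0.9848 = 0.7110
true dip = arctan 0.7110 = 35.41°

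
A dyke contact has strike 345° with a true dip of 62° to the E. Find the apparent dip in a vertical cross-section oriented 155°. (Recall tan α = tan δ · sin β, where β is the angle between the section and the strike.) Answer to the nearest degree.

18°

The section lies 10° from the strike.
tan(apparent dip) = tan 62° · sin 10° = 0.3266
apparent dip = arctan 0.3266 = 18.09°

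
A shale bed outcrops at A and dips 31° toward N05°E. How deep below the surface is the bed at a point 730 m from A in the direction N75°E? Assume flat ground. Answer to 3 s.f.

The hole lies 70° from the dip direction, so the down-dip offset is 730 × cos 70° = 249.67 m.
Depth = down-dip offset × tan(dip) = 249.67 × tan 31° = 249.67 × 0.6009
Depth = 150.02 m

150 m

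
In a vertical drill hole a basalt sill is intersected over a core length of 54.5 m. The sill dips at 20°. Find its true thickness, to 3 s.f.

True thickness t = h · cos(dip) = 54.5 × cos 20°
t = 54.5 × 0.9397 = 51.213 m

51.2 m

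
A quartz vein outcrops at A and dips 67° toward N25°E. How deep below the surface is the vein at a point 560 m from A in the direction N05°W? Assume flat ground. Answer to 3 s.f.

The hole lies 30° from the dip direction, so the down-dip offset is 560 × cos 30° = 484.97 m.
Depth = down-dip offset × tan(dip) = 484.97 × tan 67° = 484.97 × 2.3559
Depth = 1142.53 m

1140 m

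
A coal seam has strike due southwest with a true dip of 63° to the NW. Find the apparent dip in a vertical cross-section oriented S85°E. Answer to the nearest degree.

56°

The section lies 50° from the strike.
tan α = tan 63° × sin 50° = 1.9626 × 0.7660 = 1.5034
apparent dip = arctan 1.5034 = 56.37°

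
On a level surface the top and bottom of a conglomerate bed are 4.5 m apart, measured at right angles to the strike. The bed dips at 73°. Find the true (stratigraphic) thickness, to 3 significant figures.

True thickness t = w · sin(dip) = 4.5 × sin 73°
t = 4.5 × 0.9563 = 4.303 m

4.30 m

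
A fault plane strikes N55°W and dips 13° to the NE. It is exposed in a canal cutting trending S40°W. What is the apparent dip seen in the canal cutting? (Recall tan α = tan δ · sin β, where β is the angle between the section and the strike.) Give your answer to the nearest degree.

13°

The strike is N55°W and the section trends S40°W; the acute angle between them is β = 85°.
tan α = tan 13° × sin 85° = 0.2309 × 0.9962 = 0.2300
apparent dip = arctan 0.2300 = 12.95°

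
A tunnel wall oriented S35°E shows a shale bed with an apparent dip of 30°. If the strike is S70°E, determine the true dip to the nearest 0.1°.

45.2°

The section is 35° from the strike.
tan(true dip) = tan 30° / sin 35° = 1.0066
true dip = arctan 1.0066 = 45.19°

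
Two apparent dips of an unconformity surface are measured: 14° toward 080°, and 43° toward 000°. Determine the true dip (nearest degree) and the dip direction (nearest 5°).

true dip 43°, dip direction 005°

Each apparent-dip line lies in the plane. As unit vectors (x east, y north, z up), v₁ plunges 14°→080° and v₂ plunges 43°→000°.
n = v₁ × v₂ = (0.062, 0.652, 0.699) (taken with n_z > 0).
tan δ = √(n_x²+n_y²)/n_z = 0.655/0.699, so δ = 43.1°.
The horizontal component of n points toward azimuth atan2(n_x, n_y) = 5°, the dip direction.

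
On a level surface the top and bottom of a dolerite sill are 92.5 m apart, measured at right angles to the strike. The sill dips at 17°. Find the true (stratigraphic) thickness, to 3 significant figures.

True thickness t = w · sin(dip) = 92.5 × sin 17°
t = 92.5 × 0.2924 = 27.044 m

27.0 m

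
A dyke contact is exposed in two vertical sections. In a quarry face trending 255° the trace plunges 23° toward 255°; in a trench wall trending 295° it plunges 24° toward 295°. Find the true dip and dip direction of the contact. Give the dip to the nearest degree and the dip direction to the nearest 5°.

true dip 25°, dip direction 280°

Each apparent-dip line lies in the plane. As unit vectors (x east, y north, z up), v₁ plunges 23°→255° and v₂ plunges 24°→295°.
n = v₁ × v₂ = (-0.248, 0.038, 0.541) (taken with n_z > 0).
Dip δ = arctan(|n_h|/n_z) = arctan(0.251/0.541) = 24.9°.
Dip direction = atan2(-0.248, 0.038) = 279° (azimuth of n's horizontal projection).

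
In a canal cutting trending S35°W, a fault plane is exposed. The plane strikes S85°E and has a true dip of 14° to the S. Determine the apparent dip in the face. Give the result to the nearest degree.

12°

The strike is S85°E and the section trends S35°W; the acute angle between them is β = 60°.
tan(apparent dip) = tan 14° · sin 60° = 0.2159
α = arctan(0.2159) = 12.18°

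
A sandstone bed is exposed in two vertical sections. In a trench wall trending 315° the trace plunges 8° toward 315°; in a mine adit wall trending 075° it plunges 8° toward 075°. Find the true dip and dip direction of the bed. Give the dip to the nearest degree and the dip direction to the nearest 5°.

true dip 16°, dip direction 015°

Represent each trace as a vector plunging at its apparent dip toward its trend (east-north-up frame): v₁ = (-0.700, 0.700, -0.139), v₂ = (0.957, 0.256, -0.139).
n = v₁ × v₂ = (0.062, 0.231, 0.849) (taken with n_z > 0).
True dip = arccos(n_z / |n|) = arccos(0.9627) = 15.7°.
Dip direction = azimuth of (n_x, n_y) = atan2(0.062, 0.231) = 15°.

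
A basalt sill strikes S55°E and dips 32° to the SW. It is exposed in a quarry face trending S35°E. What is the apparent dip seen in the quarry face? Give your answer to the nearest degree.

The strike is S55°E and the section trends S35°E; the acute angle between them is β = 20°.
tan α = tan 32° × sin 20° = 0.6249 × 0.3420 = 0.2137
α = arctan(0.2137) = 12.06°

12°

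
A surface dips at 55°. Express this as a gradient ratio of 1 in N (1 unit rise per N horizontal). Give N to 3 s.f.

1 : N means tan θ = 1/N, so N = 1/tan 55° = 1/1.4281

1 in 0.700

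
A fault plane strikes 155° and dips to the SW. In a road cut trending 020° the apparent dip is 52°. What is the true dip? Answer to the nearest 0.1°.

β = acute angle between strike 155° and section 020° = 45°.
tan(true dip) = tan 52° / sin 45° = 1.8101
δ = arctan(1.8101) = 61.08°

61.1°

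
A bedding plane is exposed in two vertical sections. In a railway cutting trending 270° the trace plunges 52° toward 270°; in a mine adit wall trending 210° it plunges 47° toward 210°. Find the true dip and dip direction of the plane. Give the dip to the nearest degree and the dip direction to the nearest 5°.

Represent each trace as a vector plunging at its apparent dip toward its trend (east-north-up frame): v₁ = (-0.616, -0.000, -0.788), v₂ = (-0.341, -0.591, -0.731).
Cross product v₁ × v₂ gives the pole to the plane: n ∝ (-0.465, -0.182, 0.364).
Dip δ = arctan(|n_h|/n_z) = arctan(0.500/0.364) = 54.0°.
Dip direction = atan2(-0.465, -0.182) = 249° (azimuth of n's horizontal projection).

true dip 54°, dip direction 250°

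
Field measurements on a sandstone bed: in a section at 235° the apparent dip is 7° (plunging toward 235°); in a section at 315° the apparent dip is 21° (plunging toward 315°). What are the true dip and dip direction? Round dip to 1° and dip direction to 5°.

Represent each trace as a vector plunging at its apparent dip toward its trend (east-north-up frame): v₁ = (-0.813, -0.569, -0.122), v₂ = (-0.660, 0.660, -0.358).
Cross product v₁ × v₂ gives the pole to the plane: n ∝ (-0.284, 0.211, 0.913).
tan δ = √(n_x²+n_y²)/n_z = 0.354/0.913, so δ = 21.2°.
The horizontal component of n points toward azimuth atan2(n_x, n_y) = 307°, the dip direction.

true dip 21°, dip direction 305°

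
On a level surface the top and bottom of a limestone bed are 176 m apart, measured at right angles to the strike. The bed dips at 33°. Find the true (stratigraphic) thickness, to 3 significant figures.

95.9 m

True thickness t = w · sin(dip) = 176 × sin 33°
t = 176 × 0.5446 = 95.856 m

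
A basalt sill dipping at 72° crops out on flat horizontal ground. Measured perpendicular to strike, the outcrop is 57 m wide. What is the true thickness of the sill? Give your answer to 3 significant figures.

True thickness t = w · sin(dip) = 57 × sin 72°
t = 57 × 0.9511 = 54.210 m

54.2 m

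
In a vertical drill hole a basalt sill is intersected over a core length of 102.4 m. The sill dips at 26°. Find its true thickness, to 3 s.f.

True thickness t = h · cos(dip) = 102.4 × cos 26°
t = 102.4 × 0.8988 = 92.037 m

92.0 m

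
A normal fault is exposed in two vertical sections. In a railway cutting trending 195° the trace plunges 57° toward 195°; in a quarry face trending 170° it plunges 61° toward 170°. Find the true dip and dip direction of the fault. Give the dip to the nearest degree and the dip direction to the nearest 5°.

true dip 61°, dip direction 165°

Represent each trace as a vector plunging at its apparent dip toward its trend (east-north-up frame): v₁ = (-0.141, -0.526, -0.839), v₂ = (0.084, -0.477, -0.875).
n = v₁ × v₂ = (0.060, -0.194, 0.112) (taken with n_z > 0).
tan δ = √(n_x²+n_y²)/n_z = 0.203/0.112, so δ = 61.2°.
Dip direction = atan2(0.060, -0.194) = 163° (azimuth of n's horizontal projection).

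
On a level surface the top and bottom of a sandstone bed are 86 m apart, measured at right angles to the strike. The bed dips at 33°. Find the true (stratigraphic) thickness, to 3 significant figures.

46.8 m

True thickness t = w · sin(dip) = 86 × sin 33°
t = 86 × 0.5446 = 46.839 m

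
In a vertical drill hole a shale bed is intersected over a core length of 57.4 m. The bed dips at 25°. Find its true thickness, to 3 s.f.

True thickness t = h · cos(dip) = 57.4 × cos 25°
t = 57.4 × 0.9063 = 52.022 m

52.0 m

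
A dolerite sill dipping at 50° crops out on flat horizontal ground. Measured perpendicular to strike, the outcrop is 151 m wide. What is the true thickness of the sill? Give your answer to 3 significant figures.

116 m

True thickness t = w · sin(dip) = 151 × sin 50°
t = 151 × 0.7660 = 115.673 m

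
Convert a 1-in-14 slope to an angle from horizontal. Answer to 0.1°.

tan θ = 1/14 = 0.0714
θ = arctan(0.0714) = 4.09°

4.1°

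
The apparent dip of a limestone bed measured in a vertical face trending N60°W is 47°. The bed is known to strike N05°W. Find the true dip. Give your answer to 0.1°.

52.6°

The section is 55° from the strike.
tan δ = tan α / sin β = tan 47° / sin 55° = 1.0724 / 0.8192 = 1.3091
true dip = arctan 1.3091 = 52.62°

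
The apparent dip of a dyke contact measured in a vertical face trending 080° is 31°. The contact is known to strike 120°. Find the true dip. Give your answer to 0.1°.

β = acute angle between strike 120° and section 080° = 40°.
tan δ = tan α / sin β = tan 31° / sin 40° = 0.6009 / 0.6428 = 0.9348
true dip = arctan 0.9348 = 43.07°

43.1°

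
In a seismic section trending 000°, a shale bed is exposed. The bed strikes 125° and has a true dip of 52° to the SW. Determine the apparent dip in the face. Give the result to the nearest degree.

46°

The section lies 55° from the strike.
tan α = tan 52° × sin 55° = 1.2799 × 0.8192 = 1.0485
apparent dip = arctan 1.0485 = 46.36°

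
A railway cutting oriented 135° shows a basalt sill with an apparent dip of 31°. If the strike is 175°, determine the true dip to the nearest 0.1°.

43.1°

β = acute angle between strike 175° and section 135° = 40°.
tan(true dip) = tan 31° / sin 40° = 0.9348
true dip = arctan 0.9348 = 43.07°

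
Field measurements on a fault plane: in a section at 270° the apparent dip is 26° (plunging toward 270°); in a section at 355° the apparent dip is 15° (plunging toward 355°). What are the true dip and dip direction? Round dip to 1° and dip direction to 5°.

true dip 28°, dip direction 295°

Represent each trace as a vector plunging at its apparent dip toward its trend (east-north-up frame): v₁ = (-0.899, -0.000, -0.438), v₂ = (-0.084, 0.962, -0.259).
n = v₁ × v₂ = (-0.422, 0.196, 0.865) (taken with n_z > 0).
tan δ = √(n_x²+n_y²)/n_z = 0.465/0.865, so δ = 28.3°.
The horizontal component of n points toward azimuth atan2(n_x, n_y) = 295°, the dip direction.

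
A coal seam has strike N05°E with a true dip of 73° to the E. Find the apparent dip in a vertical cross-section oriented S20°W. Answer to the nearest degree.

The strike is N05°E and the section trends S20°W; the acute angle between them is β = 15°.
tan α = tan 73° × sin 15° = 3.2709 × 0.2588 = 0.8466
apparent dip = arctan 0.8466 = 40.25°

40°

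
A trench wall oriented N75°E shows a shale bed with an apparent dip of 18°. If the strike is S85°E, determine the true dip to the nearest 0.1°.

43.5°

The section is 20° from the strike.
tan δ = tan α / sin β = tan 18° / sin 20° = 0.3249 / 0.3420 = 0.9500
true dip = arctan 0.9500 = 43.53°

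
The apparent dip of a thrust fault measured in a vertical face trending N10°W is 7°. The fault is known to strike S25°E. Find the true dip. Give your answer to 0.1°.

The section is 15° from the strike.
tan(true dip) = tan 7° / sin 15° = 0.4744
true dip = arctan 0.4744 = 25.38°

25.4°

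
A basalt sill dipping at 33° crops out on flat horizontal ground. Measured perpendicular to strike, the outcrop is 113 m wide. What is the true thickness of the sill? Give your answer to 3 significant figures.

61.5 m

True thickness t = w · sin(dip) = 113 × sin 33°
t = 113 × 0.5446 = 61.544 m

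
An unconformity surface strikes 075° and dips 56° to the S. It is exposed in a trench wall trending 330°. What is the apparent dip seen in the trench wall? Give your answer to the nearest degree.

Angle between strike (075°) and section (330°): β = 75°.
tan(apparent dip) = tan 56° · sin 75° = 1.4320
α = arctan(1.4320) = 55.07°

55°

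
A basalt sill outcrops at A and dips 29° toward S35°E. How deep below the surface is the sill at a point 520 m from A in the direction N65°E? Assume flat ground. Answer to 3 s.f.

The hole lies 80° from the dip direction, so the down-dip offset is 520 × cos 80° = 90.30 m.
Depth = down-dip offset × tan(dip) = 90.30 × tan 29° = 90.30 × 0.5543
Depth = 50.05 m

50.1 m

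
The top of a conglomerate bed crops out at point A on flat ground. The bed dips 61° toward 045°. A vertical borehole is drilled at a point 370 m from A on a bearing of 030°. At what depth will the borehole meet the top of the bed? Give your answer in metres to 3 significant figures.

645 m

The hole lies 15° from the dip direction, so the down-dip offset is 370 × cos 15° = 357.39 m.
Depth = down-dip offset × tan(dip) = 357.39 × tan 61° = 357.39 × 1.8040
Depth = 644.75 m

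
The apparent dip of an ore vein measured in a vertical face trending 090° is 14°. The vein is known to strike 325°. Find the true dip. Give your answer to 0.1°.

16.9°

β = acute angle between strike 325° and section 090° = 55°.
tan(true dip) = tan 14° / sin 55° = 0.3044
δ = arctan(0.3044) = 16.93°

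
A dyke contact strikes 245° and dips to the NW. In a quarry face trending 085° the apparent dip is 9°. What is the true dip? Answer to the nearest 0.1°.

24.8°

β = acute angle between strike 245° and section 085° = 20°.
tan(true dip) = tan 9° / sin 20° = 0.4631
δ = arctan(0.4631) = 24.85°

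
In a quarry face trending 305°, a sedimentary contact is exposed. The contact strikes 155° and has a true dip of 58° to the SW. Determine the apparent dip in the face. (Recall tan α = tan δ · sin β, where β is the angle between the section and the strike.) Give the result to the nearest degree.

39°

The section lies 30° from the strike.
tan α = tan 58° × sin 30° = 1.6003 × 0.5000 = 0.8002
apparent dip = arctan 0.8002 = 38.67°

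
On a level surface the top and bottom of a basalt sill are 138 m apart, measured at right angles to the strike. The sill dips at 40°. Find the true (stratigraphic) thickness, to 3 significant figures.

True thickness t = w · sin(dip) = 138 × sin 40°
t = 138 × 0.6428 = 88.705 m

88.7 m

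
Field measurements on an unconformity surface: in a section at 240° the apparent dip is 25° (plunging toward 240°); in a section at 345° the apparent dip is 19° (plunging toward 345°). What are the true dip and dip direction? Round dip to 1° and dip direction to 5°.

true dip 34°, dip direction 285°

Represent each trace as a vector plunging at its apparent dip toward its trend (east-north-up frame): v₁ = (-0.785, -0.453, -0.423), v₂ = (-0.245, 0.913, -0.326).
The plane normal is n = v₁ × v₂ ∝ (-0.534, 0.152, 0.828).
True dip = arccos(n_z / |n|) = arccos(0.8307) = 33.8°.
The horizontal component of n points toward azimuth atan2(n_x, n_y) = 286°, the dip direction.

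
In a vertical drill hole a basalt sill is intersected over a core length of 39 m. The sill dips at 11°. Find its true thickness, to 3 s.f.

38.3 m

True thickness t = h · cos(dip) = 39 × cos 11°
t = 39 × 0.9816 = 38.283 m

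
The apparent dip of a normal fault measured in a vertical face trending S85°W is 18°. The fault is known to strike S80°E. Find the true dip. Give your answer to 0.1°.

51.5°

β = acute angle between strike S80°E and section S85°W = 15°.
tan δ = tan α / sin β = tan 18° / sin 15° = 0.3249 / 0.2588 = 1.2554
true dip = arctan 1.2554 = 51.46°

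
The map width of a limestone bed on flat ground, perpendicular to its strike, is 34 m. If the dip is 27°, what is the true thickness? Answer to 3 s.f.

15.4 m

True thickness t = w · sin(dip) = 34 × sin 27°
t = 34 × 0.4540 = 15.436 m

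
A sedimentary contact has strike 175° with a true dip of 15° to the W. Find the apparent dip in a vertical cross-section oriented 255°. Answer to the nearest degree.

15°

The section lies 80° from the strike.
tan(apparent dip) = tan 15° · sin 80° = 0.2639
apparent dip = arctan 0.2639 = 14.78°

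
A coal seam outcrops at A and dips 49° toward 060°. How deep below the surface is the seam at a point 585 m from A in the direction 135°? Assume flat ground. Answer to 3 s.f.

174 m

The hole lies 75° from the dip direction, so the down-dip offset is 585 × cos 75° = 151.41 m.
Depth = down-dip offset × tan(dip) = 151.41 × tan 49° = 151.41 × 1.1504
Depth = 174.18 m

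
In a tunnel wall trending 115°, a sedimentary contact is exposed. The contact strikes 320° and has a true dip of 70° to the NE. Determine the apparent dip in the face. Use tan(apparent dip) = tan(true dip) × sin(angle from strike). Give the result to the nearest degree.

The section lies 25° from the strike.
tan α = tan 70° × sin 25° = 2.7475 × 0.4226 = 1.1611
α = arctan(1.1611) = 49.26°

49°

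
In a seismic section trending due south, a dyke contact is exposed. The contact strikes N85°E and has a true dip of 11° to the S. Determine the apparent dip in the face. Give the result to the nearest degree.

11°

Angle between strike (N85°E) and section (due south): β = 85°.
tan(apparent dip) = tan 11° · sin 85° = 0.1936
α = arctan(0.1936) = 10.96°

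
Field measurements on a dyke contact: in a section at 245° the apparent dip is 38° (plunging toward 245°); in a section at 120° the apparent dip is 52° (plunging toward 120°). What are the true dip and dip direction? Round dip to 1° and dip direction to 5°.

true dip 66°, dip direction 175°

Represent each trace as a vector plunging at its apparent dip toward its trend (east-north-up frame): v₁ = (-0.714, -0.333, -0.616), v₂ = (0.533, -0.308, -0.788).
Cross product v₁ × v₂ gives the pole to the plane: n ∝ (0.073, -0.891, 0.397).
tan δ = √(n_x²+n_y²)/n_z = 0.894/0.397, so δ = 66.0°.
Dip direction = atan2(0.073, -0.891) = 175° (azimuth of n's horizontal projection).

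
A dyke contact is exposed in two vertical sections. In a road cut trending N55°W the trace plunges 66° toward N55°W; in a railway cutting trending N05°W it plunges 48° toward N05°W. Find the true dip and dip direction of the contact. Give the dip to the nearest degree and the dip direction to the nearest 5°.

Represent each trace as a vector plunging at its apparent dip toward its trend (east-north-up frame): v₁ = (-0.333, 0.233, -0.914), v₂ = (-0.058, 0.667, -0.743).
n = v₁ × v₂ = (-0.436, 0.194, 0.208) (taken with n_z > 0).
Dip δ = arctan(|n_h|/n_z) = arctan(0.477/0.208) = 66.4°.
The horizontal component of n points toward azimuth atan2(n_x, n_y) = 294°, the dip direction.

true dip 66°, dip direction 295°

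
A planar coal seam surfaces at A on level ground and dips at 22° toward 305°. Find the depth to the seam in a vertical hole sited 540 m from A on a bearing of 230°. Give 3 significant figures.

56.5 m

The hole lies 75° from the dip direction, so the down-dip offset is 540 × cos 75° = 139.76 m.
Depth = down-dip offset × tan(dip) = 139.76 × tan 22° = 139.76 × 0.4040
Depth = 56.47 m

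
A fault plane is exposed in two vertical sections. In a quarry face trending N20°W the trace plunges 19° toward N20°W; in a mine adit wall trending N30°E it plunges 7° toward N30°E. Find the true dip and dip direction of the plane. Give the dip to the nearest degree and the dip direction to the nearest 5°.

Each apparent-dip line lies in the plane. As unit vectors (x east, y north, z up), v₁ plunges 19°→N20°W and v₂ plunges 7°→N30°E.
The plane normal is n = v₁ × v₂ ∝ (-0.172, 0.201, 0.719).
True dip = arccos(n_z / |n|) = arccos(0.9386) = 20.2°.
The horizontal component of n points toward azimuth atan2(n_x, n_y) = 320°, the dip direction.

true dip 20°, dip direction 320°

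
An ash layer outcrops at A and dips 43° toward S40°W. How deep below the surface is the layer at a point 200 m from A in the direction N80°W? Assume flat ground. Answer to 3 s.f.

93.3 m

The hole lies 60° from the dip direction, so the down-dip offset is 200 × cos 60° = 100.00 m.
Depth = down-dip offset × tan(dip) = 100.00 × tan 43° = 100.00 × 0.9325
Depth = 93.25 m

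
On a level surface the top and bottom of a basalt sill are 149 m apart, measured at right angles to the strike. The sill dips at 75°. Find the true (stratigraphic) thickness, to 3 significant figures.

144 m

True thickness t = w · sin(dip) = 149 × sin 75°
t = 149 × 0.9659 = 143.923 m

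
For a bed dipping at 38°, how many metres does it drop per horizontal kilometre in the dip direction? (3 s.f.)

drop per km = 1000 × tan 38° = 1000 × 0.7813

781 m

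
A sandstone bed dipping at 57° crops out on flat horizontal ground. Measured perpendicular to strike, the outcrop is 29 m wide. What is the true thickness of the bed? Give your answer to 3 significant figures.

True thickness t = w · sin(dip) = 29 × sin 57°
t = 29 × 0.8387 = 24.321 m

24.3 m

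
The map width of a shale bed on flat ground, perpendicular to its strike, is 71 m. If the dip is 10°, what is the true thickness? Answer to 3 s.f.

True thickness t = w · sin(dip) = 71 × sin 10°
t = 71 × 0.1736 = 12.329 m

12.3 m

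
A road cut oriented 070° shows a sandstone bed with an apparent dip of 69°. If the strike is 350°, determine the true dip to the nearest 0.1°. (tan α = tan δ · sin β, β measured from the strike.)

The section is 80° from the strike.
tan(true dip) = tan 69° / sin 80° = 2.6453
δ = arctan(2.6453) = 69.29°

69.3°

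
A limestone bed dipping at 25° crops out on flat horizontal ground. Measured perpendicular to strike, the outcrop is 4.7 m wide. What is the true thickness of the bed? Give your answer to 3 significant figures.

True thickness t = w · sin(dip) = 4.7 × sin 25°
t = 4.7 × 0.4226 = 1.986 m

1.99 m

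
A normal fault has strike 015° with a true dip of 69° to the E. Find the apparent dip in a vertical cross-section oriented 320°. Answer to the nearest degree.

The strike is 015° and the section trends 320°; the acute angle between them is β = 55°.
tan(apparent dip) = tan 69° · sin 55° = 2.1340
α = arctan(2.1340) = 64.89°

65°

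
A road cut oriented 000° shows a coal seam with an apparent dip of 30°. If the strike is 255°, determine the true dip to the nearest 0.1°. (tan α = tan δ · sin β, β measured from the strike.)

β = acute angle between strike 255° and section 000° = 75°.
tan(true dip) = tan 30° / sin 75° = 0.5977
δ = arctan(0.5977) = 30.87°

30.9°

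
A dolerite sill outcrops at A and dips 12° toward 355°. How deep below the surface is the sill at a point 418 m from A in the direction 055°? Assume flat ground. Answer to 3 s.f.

The hole lies 60° from the dip direction, so the down-dip offset is 418 × cos 60° = 209.00 m.
Depth = down-dip offset × tan(dip) = 209.00 × tan 12° = 209.00 × 0.2126
Depth = 44.42 m

44.4 m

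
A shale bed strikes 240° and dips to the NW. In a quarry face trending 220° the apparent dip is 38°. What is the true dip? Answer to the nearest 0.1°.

β = acute angle between strike 240° and section 220° = 20°.
tan(true dip) = tan 38° / sin 20° = 2.2843
δ = arctan(2.2843) = 66.36°

66.4°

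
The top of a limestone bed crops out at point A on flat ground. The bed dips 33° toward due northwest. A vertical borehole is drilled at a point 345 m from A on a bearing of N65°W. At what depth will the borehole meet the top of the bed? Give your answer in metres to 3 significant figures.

211 m

The hole lies 20° from the dip direction, so the down-dip offset is 345 × cos 20° = 324.19 m.
Depth = down-dip offset × tan(dip) = 324.19 × tan 33° = 324.19 × 0.6494
Depth = 210.53 m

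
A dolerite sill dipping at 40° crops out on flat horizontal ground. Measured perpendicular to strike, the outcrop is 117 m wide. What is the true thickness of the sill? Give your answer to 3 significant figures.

75.2 m

True thickness t = w · sin(dip) = 117 × sin 40°
t = 117 × 0.6428 = 75.206 m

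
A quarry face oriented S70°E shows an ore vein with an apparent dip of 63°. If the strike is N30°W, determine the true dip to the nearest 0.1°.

71.9°

β = acute angle between strike N30°W and section S70°E = 40°.
tan(true dip) = tan 63° / sin 40° = 3.0533
true dip = arctan 3.0533 = 71.87°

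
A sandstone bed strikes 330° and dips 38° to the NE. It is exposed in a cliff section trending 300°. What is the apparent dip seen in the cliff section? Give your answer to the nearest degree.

21°

The strike is 330° and the section trends 300°; the acute angle between them is β = 30°.
tan(apparent dip) = tan 38° · sin 30° = 0.3906
α = arctan(0.3906) = 21.34°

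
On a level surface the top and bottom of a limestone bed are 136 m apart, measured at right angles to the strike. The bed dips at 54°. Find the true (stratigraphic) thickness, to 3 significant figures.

110 m

True thickness t = w · sin(dip) = 136 × sin 54°
t = 136 × 0.8090 = 110.026 m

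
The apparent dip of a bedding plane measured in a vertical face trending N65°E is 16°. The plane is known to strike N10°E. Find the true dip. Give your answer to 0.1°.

β = acute angle between strike N10°E and section N65°E = 55°.
tan(true dip) = tan 16° / sin 55° = 0.3501
true dip = arctan 0.3501 = 19.29°

19.3°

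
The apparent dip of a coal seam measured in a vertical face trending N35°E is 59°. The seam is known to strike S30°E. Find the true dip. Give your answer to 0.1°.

61.4°

The section is 65° from the strike.
tan δ = tan α / sin β = tan 59° / sin 65° = 1.6643 / 0.9063 = 1.8363
true dip = arctan 1.8363 = 61.43°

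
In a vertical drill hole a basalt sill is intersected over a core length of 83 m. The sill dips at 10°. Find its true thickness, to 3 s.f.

81.7 m

True thickness t = h · cos(dip) = 83 × cos 10°
t = 83 × 0.9848 = 81.739 m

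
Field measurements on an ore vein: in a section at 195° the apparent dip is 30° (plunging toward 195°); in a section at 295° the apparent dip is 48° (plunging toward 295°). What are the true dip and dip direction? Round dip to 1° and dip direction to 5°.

true dip 54°, dip direction 260°

Represent each trace as a vector plunging at its apparent dip toward its trend (east-north-up frame): v₁ = (-0.224, -0.837, -0.500), v₂ = (-0.606, 0.283, -0.743).
Cross product v₁ × v₂ gives the pole to the plane: n ∝ (-0.763, -0.137, 0.571).
tan δ = √(n_x²+n_y²)/n_z = 0.775/0.571, so δ = 53.6°.
The horizontal component of n points toward azimuth atan2(n_x, n_y) = 260°, the dip direction.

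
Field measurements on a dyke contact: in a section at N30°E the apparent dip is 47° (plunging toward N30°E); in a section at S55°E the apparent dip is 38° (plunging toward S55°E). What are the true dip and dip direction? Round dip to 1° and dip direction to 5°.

Each apparent-dip line lies in the plane. As unit vectors (x east, y north, z up), v₁ plunges 47°→N30°E and v₂ plunges 38°→S55°E.
The plane normal is n = v₁ × v₂ ∝ (0.694, 0.262, 0.535).
tan δ = √(n_x²+n_y²)/n_z = 0.742/0.535, so δ = 54.2°.
Dip direction = azimuth of (n_x, n_y) = atan2(0.694, 0.262) = 69°.

true dip 54°, dip direction 070°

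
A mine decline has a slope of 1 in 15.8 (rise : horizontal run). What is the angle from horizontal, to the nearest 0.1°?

3.6°

tan θ = 1/15.8 = 0.0633
θ = arctan(0.0633) = 3.62°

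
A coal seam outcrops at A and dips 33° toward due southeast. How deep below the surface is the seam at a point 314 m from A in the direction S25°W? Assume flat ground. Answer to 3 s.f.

69.7 m

The hole lies 70° from the dip direction, so the down-dip offset is 314 × cos 70° = 107.39 m.
Depth = down-dip offset × tan(dip) = 107.39 × tan 33° = 107.39 × 0.6494
Depth = 69.74 m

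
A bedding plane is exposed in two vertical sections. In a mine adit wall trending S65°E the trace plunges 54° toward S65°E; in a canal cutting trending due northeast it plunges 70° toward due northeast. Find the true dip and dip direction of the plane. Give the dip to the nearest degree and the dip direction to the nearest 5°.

The two traces are lines in the plane: v₁ = (sin 115°·cos 54°, cos 115°·cos 54°, −sin 54°), v₂ = (sin 45°·cos 70°, cos 45°·cos 70°, −sin 70°).
The plane normal is n = v₁ × v₂ ∝ (0.429, 0.305, 0.189).
True dip = arccos(n_z / |n|) = arccos(0.3378) = 70.3°.
The horizontal component of n points toward azimuth atan2(n_x, n_y) = 55°, the dip direction.

true dip 70°, dip direction 055°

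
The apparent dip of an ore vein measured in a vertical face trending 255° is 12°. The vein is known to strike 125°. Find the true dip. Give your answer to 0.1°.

β = acute angle between strike 125° and section 255° = 50°.
tan(true dip) = tan 12° / sin 50° = 0.2775
true dip = arctan 0.2775 = 15.51°

15.5°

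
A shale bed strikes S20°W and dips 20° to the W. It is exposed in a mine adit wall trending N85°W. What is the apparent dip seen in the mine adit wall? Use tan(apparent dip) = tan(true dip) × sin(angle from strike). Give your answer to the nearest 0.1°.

19.4°

Angle between strike (S20°W) and section (N85°W): β = 75°.
tan α = tan 20° × sin 75° = 0.3640 × 0.9659 = 0.3516
α = arctan(0.3516) = 19.37°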